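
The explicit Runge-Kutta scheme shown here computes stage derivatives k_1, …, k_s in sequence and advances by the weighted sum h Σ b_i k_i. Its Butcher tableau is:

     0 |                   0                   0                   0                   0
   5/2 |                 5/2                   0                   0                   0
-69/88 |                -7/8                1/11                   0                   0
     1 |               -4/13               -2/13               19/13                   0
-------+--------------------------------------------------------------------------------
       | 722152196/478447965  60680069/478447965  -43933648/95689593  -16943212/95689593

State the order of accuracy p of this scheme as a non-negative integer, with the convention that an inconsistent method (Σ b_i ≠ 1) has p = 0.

b = (722152196/478447965, 60680069/478447965, -43933648/95689593, -16943212/95689593)
c = (0, 5/2, -69/88, 1)
Ac = (0, 0, 5/22, -1751/1144)
Σ b_i: 722152196/478447965·1 + 60680069/478447965·1 + (-43933648/95689593)·1 + (-16943212/95689593)·1 = 1 ✓
b·c: 60680069/478447965·5/2 + (-43933648/95689593)·(-69/88) + (-16943212/95689593)·1 = 1/2 ✓
b·c²: 60680069/478447965·25/4 + (-43933648/95689593)·4761/7744 + (-16943212/95689593)·1 = 1/3 ✓
b·Ac: (-43933648/95689593)·5/22 + (-16943212/95689593)·(-1751/1144) = 1/6 ✓
b·c³: 60680069/478447965·125/8 + (-43933648/95689593)·(-328509/681472) + (-16943212/95689593)·1 = 2067846061/1020688992 ≠ 1/4 ⇒ order 3.
b·(c∘Ac): (-43933648/95689593)·(-345/1936) + (-16943212/95689593)·(-1751/1144) = 67524541/191379186 ≠ 1/8
b·Ac²: (-43933648/95689593)·25/44 + (-16943212/95689593)·(-6341/100672) = -1401846013/5613789456 ≠ 1/12
b·A²c: (-16943212/95689593)·95/286 = -5627990/95689593 ≠ 1/24

3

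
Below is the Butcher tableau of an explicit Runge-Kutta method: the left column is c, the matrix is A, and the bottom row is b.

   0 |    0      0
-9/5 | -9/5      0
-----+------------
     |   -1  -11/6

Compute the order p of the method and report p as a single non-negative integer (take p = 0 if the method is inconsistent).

0

b = (-1, -11/6)
c = (0, -9/5)
Σ b_i: (-1)·1 + (-11/6)·1 = -17/6 ≠ 1 ⇒ order 0.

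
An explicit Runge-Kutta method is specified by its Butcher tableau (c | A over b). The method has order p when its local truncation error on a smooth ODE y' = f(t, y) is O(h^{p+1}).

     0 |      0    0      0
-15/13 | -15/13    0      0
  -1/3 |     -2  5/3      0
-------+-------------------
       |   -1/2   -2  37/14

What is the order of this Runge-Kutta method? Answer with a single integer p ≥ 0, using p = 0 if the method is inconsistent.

b = (-1/2, -2, 37/14)
c = (0, -15/13, -1/3)
Ac = (0, 0, -25/13)
Σ b_i: (-1/2)·1 + (-2)·1 + 37/14·1 = 1/7 ≠ 1 ⇒ order 0.

0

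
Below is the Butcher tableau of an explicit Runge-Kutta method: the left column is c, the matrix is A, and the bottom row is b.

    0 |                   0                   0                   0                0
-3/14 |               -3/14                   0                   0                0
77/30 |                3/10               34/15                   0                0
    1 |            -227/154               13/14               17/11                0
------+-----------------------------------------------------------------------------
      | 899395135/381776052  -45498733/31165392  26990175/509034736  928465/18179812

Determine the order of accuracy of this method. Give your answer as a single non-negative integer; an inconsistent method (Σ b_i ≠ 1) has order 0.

3

b = (899395135/381776052, -45498733/31165392, 26990175/509034736, 928465/18179812)
c = (0, -3/14, 77/30, 1)
Ac = (0, 0, -17/35, 11077/2940)
Σ b_i: 899395135/381776052·1 + (-45498733/31165392)·1 + 26990175/509034736·1 + 928465/18179812·1 = 1 ✓
b·c: (-45498733/31165392)·(-3/14) + 26990175/509034736·77/30 + 928465/18179812·1 = 1/2 ✓
b·c²: (-45498733/31165392)·9/196 + 26990175/509034736·5929/900 + 928465/18179812·1 = 1/3 ✓
b·Ac: 26990175/509034736·(-17/35) + 928465/18179812·11077/2940 = 1/6 ✓
b·c³: (-45498733/31165392)·(-27/2744) + 26990175/509034736·456533/27000 + 928465/18179812·1 = 22035428509/22906563120 ≠ 1/4 ⇒ order 3.
b·(c∘Ac): 26990175/509034736·(-187/150) + 928465/18179812·11077/2940 = 2700637159/21379458912 ≠ 1/8
b·Ac²: 26990175/509034736·51/490 + 928465/18179812·6312143/617400 = 431672471/818091540 ≠ 1/12
b·A²c: 928465/18179812·(-289/385) = -53665277/1399845524 ≠ 1/24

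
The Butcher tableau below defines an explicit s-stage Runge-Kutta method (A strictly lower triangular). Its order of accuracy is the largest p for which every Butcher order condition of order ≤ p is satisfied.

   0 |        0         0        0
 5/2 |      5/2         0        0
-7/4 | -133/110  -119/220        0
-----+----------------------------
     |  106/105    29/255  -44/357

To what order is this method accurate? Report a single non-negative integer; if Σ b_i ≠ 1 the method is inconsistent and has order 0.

3

b = (106/105, 29/255, -44/357)
c = (0, 5/2, -7/4)
Ac = (0, 0, -119/88)
Σ b_i: 106/105·1 + 29/255·1 + (-44/357)·1 = 1 ✓
b·c: 29/255·5/2 + (-44/357)·(-7/4) = 1/2 ✓
b·c²: 29/255·25/4 + (-44/357)·49/16 = 1/3 ✓
b·Ac: (-44/357)·(-119/88) = 1/6 ✓; 3 stages ⇒ order 3.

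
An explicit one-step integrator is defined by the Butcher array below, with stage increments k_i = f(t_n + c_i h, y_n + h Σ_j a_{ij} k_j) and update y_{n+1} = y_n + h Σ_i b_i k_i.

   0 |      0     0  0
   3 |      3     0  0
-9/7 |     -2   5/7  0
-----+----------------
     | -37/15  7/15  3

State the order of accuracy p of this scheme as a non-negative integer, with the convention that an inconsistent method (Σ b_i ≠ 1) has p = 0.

1

b = (-37/15, 7/15, 3)
c = (0, 3, -9/7)
Ac = (0, 0, 15/7)
Σ b_i: (-37/15)·1 + 7/15·1 + 3·1 = 1 ✓
b·c: 7/15·3 + 3·(-9/7) = -86/35 ≠ 1/2 ⇒ order 1.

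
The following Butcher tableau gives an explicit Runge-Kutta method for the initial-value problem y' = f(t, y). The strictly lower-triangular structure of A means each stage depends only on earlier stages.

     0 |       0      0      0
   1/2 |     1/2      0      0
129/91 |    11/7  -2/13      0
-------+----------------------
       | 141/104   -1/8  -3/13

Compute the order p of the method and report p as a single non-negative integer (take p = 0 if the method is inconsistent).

b = (141/104, -1/8, -3/13)
c = (0, 1/2, 129/91)
Ac = (0, 0, -1/13)
Σ b_i: 141/104·1 + (-1/8)·1 + (-3/13)·1 = 1 ✓
b·c: (-1/8)·1/2 + (-3/13)·129/91 = -7375/18928 ≠ 1/2 ⇒ order 1.

1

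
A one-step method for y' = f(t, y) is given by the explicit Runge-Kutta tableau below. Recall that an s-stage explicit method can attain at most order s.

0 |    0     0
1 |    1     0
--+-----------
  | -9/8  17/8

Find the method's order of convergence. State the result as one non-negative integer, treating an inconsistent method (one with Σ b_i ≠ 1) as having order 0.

b = (-9/8, 17/8)
c = (0, 1)
Σ b_i: (-9/8)·1 + 17/8·1 = 1 ✓
b·c: 17/8·1 = 17/8 ≠ 1/2 ⇒ order 1.

1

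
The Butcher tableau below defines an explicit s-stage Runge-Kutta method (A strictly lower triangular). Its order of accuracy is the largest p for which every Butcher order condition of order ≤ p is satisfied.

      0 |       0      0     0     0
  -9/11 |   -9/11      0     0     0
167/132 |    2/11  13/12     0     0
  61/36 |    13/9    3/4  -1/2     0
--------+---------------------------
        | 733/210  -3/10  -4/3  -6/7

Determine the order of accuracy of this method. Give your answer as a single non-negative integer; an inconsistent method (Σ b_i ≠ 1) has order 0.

1

b = (733/210, -3/10, -4/3, -6/7)
c = (0, -9/11, 167/132, 61/36)
Ac = (0, 0, -39/44, -329/264)
Σ b_i: 733/210·1 + (-3/10)·1 + (-4/3)·1 + (-6/7)·1 = 1 ✓
b·c: (-3/10)·(-9/11) + (-4/3)·167/132 + (-6/7)·61/36 = -10027/3465 ≠ 1/2 ⇒ order 1.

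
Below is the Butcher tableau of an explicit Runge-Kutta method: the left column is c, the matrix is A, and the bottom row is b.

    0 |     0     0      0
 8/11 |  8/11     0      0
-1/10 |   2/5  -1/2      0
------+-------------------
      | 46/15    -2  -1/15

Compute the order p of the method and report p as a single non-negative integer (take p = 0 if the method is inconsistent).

1

b = (46/15, -2, -1/15)
c = (0, 8/11, -1/10)
Ac = (0, 0, -4/11)
Σ b_i: 46/15·1 + (-2)·1 + (-1/15)·1 = 1 ✓
b·c: (-2)·8/11 + (-1/15)·(-1/10) = -2389/1650 ≠ 1/2 ⇒ order 1.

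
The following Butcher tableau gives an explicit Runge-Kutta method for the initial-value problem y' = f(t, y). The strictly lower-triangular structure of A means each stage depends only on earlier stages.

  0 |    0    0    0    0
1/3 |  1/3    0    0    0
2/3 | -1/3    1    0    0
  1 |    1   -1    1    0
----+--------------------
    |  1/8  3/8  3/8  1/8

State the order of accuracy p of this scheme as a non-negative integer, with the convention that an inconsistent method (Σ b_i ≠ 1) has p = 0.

b = (1/8, 3/8, 3/8, 1/8)
c = (0, 1/3, 2/3, 1)
Ac = (0, 0, 1/3, 1/3)
Σ b_i: 1/8·1 + 3/8·1 + 3/8·1 + 1/8·1 = 1 ✓
b·c: 3/8·1/3 + 3/8·2/3 + 1/8·1 = 1/2 ✓
b·c²: 3/8·1/9 + 3/8·4/9 + 1/8·1 = 1/3 ✓
b·Ac: 3/8·1/3 + 1/8·1/3 = 1/6 ✓
b·c³: 3/8·1/27 + 3/8·8/27 + 1/8·1 = 1/4 ✓
b·(c∘Ac): 3/8·2/9 + 1/8·1/3 = 1/8 ✓
b·Ac²: 3/8·1/9 + 1/8·1/3 = 1/12 ✓
b·A²c: 1/8·1/3 = 1/24 ✓; 4 stages ⇒ order 4.

4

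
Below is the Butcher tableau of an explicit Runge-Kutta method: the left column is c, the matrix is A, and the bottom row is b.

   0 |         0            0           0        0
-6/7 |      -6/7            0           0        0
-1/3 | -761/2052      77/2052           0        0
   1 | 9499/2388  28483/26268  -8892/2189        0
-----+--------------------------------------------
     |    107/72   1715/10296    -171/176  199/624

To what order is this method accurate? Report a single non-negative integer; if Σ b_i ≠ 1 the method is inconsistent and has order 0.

b = (107/72, 1715/10296, -171/176, 199/624)
c = (0, -6/7, -1/3, 1)
Ac = (0, 0, -11/342, 169/398)
Σ b_i: 107/72·1 + 1715/10296·1 + (-171/176)·1 + 199/624·1 = 1 ✓
b·c: 1715/10296·(-6/7) + (-171/176)·(-1/3) + 199/624·1 = 1/2 ✓
b·c²: 1715/10296·36/49 + (-171/176)·1/9 + 199/624·1 = 1/3 ✓
b·Ac: (-171/176)·(-11/342) + 199/624·169/398 = 1/6 ✓
b·c³: 1715/10296·(-216/343) + (-171/176)·(-1/27) + 199/624·1 = 1/4 ✓
b·(c∘Ac): (-171/176)·11/1026 + 199/624·169/398 = 1/8 ✓
b·Ac²: (-171/176)·11/399 + 199/624·481/1393 = 1/12 ✓
b·A²c: 199/624·26/199 = 1/24 ✓; 4 stages ⇒ order 4.

4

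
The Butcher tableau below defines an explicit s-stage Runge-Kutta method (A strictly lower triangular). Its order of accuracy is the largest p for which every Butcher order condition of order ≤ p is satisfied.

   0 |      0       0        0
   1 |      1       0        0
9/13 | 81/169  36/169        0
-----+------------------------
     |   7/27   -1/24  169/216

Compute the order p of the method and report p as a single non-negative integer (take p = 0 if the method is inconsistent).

b = (7/27, -1/24, 169/216)
c = (0, 1, 9/13)
Ac = (0, 0, 36/169)
Σ b_i: 7/27·1 + (-1/24)·1 + 169/216·1 = 1 ✓
b·c: (-1/24)·1 + 169/216·9/13 = 1/2 ✓
b·c²: (-1/24)·1 + 169/216·81/169 = 1/3 ✓
b·Ac: 169/216·36/169 = 1/6 ✓; 3 stages ⇒ order 3.

3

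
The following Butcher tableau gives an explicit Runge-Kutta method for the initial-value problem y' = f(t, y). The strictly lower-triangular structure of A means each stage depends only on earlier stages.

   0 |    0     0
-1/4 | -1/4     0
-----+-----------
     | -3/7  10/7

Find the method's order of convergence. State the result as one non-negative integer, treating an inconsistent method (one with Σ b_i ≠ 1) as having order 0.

b = (-3/7, 10/7)
c = (0, -1/4)
Σ b_i: (-3/7)·1 + 10/7·1 = 1 ✓
b·c: 10/7·(-1/4) = -5/14 ≠ 1/2 ⇒ order 1.

1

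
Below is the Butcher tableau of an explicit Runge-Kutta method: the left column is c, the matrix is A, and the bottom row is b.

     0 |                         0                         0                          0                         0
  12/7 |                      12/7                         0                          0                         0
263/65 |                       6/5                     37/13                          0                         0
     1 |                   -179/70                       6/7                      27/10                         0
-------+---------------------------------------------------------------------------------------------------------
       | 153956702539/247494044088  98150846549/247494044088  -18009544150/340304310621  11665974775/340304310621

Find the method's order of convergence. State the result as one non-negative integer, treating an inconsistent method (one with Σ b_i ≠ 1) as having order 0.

b = (153956702539/247494044088, 98150846549/247494044088, -18009544150/340304310621, 11665974775/340304310621)
c = (0, 12/7, 263/65, 1)
Ac = (0, 0, 444/91, 394749/31850)
Σ b_i: 153956702539/247494044088·1 + 98150846549/247494044088·1 + (-18009544150/340304310621)·1 + 11665974775/340304310621·1 = 1 ✓
b·c: 98150846549/247494044088·12/7 + (-18009544150/340304310621)·263/65 + 11665974775/340304310621·1 = 1/2 ✓
b·c²: 98150846549/247494044088·144/49 + (-18009544150/340304310621)·69169/4225 + 11665974775/340304310621·1 = 1/3 ✓
b·Ac: (-18009544150/340304310621)·444/91 + 11665974775/340304310621·394749/31850 = 1/6 ✓
b·c³: 98150846549/247494044088·1728/343 + (-18009544150/340304310621)·18191447/274625 + 11665974775/340304310621·1 = -6913283467277/4692074585835 ≠ 1/4 ⇒ order 3.
b·(c∘Ac): (-18009544150/340304310621)·116772/5915 + 11665974775/340304310621·394749/31850 = -89494116007/144371525718 ≠ 1/8
b·Ac²: (-18009544150/340304310621)·5328/637 + 11665974775/340304310621·677078109/14491750 = 39880015871543/34408546962790 ≠ 1/12
b·A²c: 11665974775/340304310621·5994/455 = 17075910330/37811590069 ≠ 1/24

3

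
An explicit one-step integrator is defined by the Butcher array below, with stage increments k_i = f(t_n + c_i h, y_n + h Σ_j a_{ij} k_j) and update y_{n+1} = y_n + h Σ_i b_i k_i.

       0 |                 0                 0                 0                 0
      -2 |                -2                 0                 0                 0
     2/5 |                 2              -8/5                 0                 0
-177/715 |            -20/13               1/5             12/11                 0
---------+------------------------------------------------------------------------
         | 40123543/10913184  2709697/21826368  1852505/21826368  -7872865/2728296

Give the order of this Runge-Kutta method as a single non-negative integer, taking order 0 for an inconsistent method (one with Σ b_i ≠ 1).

b = (40123543/10913184, 2709697/21826368, 1852505/21826368, -7872865/2728296)
c = (0, -2, 2/5, -177/715)
Ac = (0, 0, 16/5, 2/55)
Σ b_i: 40123543/10913184·1 + 2709697/21826368·1 + 1852505/21826368·1 + (-7872865/2728296)·1 = 1 ✓
b·c: 2709697/21826368·(-2) + 1852505/21826368·2/5 + (-7872865/2728296)·(-177/715) = 1/2 ✓
b·c²: 2709697/21826368·4 + 1852505/21826368·4/25 + (-7872865/2728296)·31329/511225 = 1/3 ✓
b·Ac: 1852505/21826368·16/5 + (-7872865/2728296)·2/55 = 1/6 ✓
b·c³: 2709697/21826368·(-8) + 1852505/21826368·8/125 + (-7872865/2728296)·(-5545233/365525875) = -279006127/295565400 ≠ 1/4 ⇒ order 3.
b·(c∘Ac): 1852505/21826368·32/25 + (-7872865/2728296)·(-354/39325) = 918179/6820740 ≠ 1/8
b·Ac²: 1852505/21826368·(-32/5) + (-7872865/2728296)·268/275 = -211909/63155 ≠ 1/12
b·A²c: (-7872865/2728296)·192/55 = -1145144/113679 ≠ 1/24

3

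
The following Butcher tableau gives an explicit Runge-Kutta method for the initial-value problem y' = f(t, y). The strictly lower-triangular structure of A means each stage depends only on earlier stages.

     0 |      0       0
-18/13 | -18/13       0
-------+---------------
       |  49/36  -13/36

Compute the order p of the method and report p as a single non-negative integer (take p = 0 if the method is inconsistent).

2

b = (49/36, -13/36)
c = (0, -18/13)
Σ b_i: 49/36·1 + (-13/36)·1 = 1 ✓
b·c: (-13/36)·(-18/13) = 1/2 ✓; 2 stages ⇒ order 2.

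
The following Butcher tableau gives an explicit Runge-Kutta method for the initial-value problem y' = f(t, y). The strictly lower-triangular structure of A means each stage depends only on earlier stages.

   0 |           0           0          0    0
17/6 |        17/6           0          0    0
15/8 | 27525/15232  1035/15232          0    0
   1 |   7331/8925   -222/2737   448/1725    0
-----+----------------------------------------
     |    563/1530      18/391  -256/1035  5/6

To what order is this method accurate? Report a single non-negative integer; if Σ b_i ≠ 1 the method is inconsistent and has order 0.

4

b = (563/1530, 18/391, -256/1035, 5/6)
c = (0, 17/6, 15/8, 1)
Ac = (0, 0, 345/1792, 9/35)
Σ b_i: 563/1530·1 + 18/391·1 + (-256/1035)·1 + 5/6·1 = 1 ✓
b·c: 18/391·17/6 + (-256/1035)·15/8 + 5/6·1 = 1/2 ✓
b·c²: 18/391·289/36 + (-256/1035)·225/64 + 5/6·1 = 1/3 ✓
b·Ac: (-256/1035)·345/1792 + 5/6·9/35 = 1/6 ✓
b·c³: 18/391·4913/216 + (-256/1035)·3375/512 + 5/6·1 = 1/4 ✓
b·(c∘Ac): (-256/1035)·5175/14336 + 5/6·9/35 = 1/8 ✓
b·Ac²: (-256/1035)·1955/3584 + 5/6·11/42 = 1/12 ✓
b·A²c: 5/6·1/20 = 1/24 ✓; 4 stages ⇒ order 4.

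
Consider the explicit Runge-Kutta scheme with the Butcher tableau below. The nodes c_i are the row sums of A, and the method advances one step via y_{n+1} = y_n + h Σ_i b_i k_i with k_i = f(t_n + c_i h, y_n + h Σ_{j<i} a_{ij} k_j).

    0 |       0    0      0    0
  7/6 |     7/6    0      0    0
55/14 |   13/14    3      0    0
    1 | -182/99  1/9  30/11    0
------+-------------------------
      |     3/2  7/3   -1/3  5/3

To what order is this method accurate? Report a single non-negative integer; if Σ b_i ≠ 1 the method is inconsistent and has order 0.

b = (3/2, 7/3, -1/3, 5/3)
c = (0, 7/6, 55/14, 1)
Ac = (0, 0, 7/2, 4099/378)
Σ b_i: 3/2·1 + 7/3·1 + (-1/3)·1 + 5/3·1 = 31/6 ≠ 1 ⇒ order 0.

0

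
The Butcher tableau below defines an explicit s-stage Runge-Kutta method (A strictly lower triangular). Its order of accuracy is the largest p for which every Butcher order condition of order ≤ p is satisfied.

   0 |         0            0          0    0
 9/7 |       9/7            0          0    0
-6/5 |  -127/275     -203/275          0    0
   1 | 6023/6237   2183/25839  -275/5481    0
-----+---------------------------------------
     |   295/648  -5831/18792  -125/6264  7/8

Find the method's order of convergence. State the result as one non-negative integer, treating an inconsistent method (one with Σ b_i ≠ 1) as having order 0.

b = (295/648, -5831/18792, -125/6264, 7/8)
c = (0, 9/7, -6/5, 1)
Ac = (0, 0, -261/275, 13/77)
Σ b_i: 295/648·1 + (-5831/18792)·1 + (-125/6264)·1 + 7/8·1 = 1 ✓
b·c: (-5831/18792)·9/7 + (-125/6264)·(-6/5) + 7/8·1 = 1/2 ✓
b·c²: (-5831/18792)·81/49 + (-125/6264)·36/25 + 7/8·1 = 1/3 ✓
b·Ac: (-125/6264)·(-261/275) + 7/8·13/77 = 1/6 ✓
b·c³: (-5831/18792)·729/343 + (-125/6264)·(-216/125) + 7/8·1 = 1/4 ✓
b·(c∘Ac): (-125/6264)·1566/1375 + 7/8·13/77 = 1/8 ✓
b·Ac²: (-125/6264)·(-2349/1925) + 7/8·109/1617 = 1/12 ✓
b·A²c: 7/8·1/21 = 1/24 ✓; 4 stages ⇒ order 4.

4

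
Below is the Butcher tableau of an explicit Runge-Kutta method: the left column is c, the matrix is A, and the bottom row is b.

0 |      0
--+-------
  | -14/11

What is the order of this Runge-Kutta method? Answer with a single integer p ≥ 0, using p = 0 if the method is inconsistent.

0

b = (-14/11)
c = (0)
Σ b_i: (-14/11)·1 = -14/11 ≠ 1 ⇒ order 0.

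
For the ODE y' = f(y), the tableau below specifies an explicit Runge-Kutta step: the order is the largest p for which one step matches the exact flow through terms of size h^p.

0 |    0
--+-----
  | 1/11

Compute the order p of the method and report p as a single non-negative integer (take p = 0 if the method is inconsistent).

b = (1/11)
c = (0)
Σ b_i: 1/11·1 = 1/11 ≠ 1 ⇒ order 0.

0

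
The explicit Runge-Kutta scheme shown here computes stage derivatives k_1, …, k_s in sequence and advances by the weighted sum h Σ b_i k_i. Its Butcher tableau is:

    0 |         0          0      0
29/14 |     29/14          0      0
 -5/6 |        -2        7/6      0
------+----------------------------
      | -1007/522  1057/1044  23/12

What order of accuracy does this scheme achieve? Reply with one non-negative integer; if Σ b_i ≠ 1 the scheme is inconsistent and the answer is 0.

b = (-1007/522, 1057/1044, 23/12)
c = (0, 29/14, -5/6)
Ac = (0, 0, 29/12)
Σ b_i: (-1007/522)·1 + 1057/1044·1 + 23/12·1 = 1 ✓
b·c: 1057/1044·29/14 + 23/12·(-5/6) = 1/2 ✓
b·c²: 1057/1044·841/196 + 23/12·25/36 = 8581/1512 ≠ 1/3 ⇒ order 2.
b·Ac: 23/12·29/12 = 667/144 ≠ 1/6

2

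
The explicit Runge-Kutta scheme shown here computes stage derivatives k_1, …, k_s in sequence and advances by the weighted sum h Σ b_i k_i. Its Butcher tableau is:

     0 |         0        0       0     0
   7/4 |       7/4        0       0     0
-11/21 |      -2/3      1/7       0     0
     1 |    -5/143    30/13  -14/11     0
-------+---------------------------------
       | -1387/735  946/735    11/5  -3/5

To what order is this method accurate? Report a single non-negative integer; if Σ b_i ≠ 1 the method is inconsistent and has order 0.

2

b = (-1387/735, 946/735, 11/5, -3/5)
c = (0, 7/4, -11/21, 1)
Ac = (0, 0, 1/4, 367/78)
Σ b_i: (-1387/735)·1 + 946/735·1 + 11/5·1 + (-3/5)·1 = 1 ✓
b·c: 946/735·7/4 + 11/5·(-11/21) + (-3/5)·1 = 1/2 ✓
b·c²: 946/735·49/16 + 11/5·121/441 + (-3/5)·1 = 13919/3528 ≠ 1/3 ⇒ order 2.
b·Ac: 11/5·1/4 + (-3/5)·367/78 = -591/260 ≠ 1/6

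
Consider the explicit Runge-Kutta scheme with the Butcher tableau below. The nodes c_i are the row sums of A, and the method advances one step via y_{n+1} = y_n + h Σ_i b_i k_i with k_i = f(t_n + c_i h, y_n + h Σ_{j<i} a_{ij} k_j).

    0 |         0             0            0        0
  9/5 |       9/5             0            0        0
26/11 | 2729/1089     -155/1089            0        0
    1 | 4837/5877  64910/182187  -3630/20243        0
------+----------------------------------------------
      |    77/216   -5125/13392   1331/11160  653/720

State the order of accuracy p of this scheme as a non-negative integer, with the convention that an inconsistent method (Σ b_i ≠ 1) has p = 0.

b = (77/216, -5125/13392, 1331/11160, 653/720)
c = (0, 9/5, 26/11, 1)
Ac = (0, 0, -31/121, 142/653)
Σ b_i: 77/216·1 + (-5125/13392)·1 + 1331/11160·1 + 653/720·1 = 1 ✓
b·c: (-5125/13392)·9/5 + 1331/11160·26/11 + 653/720·1 = 1/2 ✓
b·c²: (-5125/13392)·81/25 + 1331/11160·676/121 + 653/720·1 = 1/3 ✓
b·Ac: 1331/11160·(-31/121) + 653/720·142/653 = 1/6 ✓
b·c³: (-5125/13392)·729/125 + 1331/11160·17576/1331 + 653/720·1 = 1/4 ✓
b·(c∘Ac): 1331/11160·(-806/1331) + 653/720·142/653 = 1/8 ✓
b·Ac²: 1331/11160·(-279/605) + 653/720·498/3265 = 1/12 ✓
b·A²c: 653/720·30/653 = 1/24 ✓; 4 stages ⇒ order 4.

4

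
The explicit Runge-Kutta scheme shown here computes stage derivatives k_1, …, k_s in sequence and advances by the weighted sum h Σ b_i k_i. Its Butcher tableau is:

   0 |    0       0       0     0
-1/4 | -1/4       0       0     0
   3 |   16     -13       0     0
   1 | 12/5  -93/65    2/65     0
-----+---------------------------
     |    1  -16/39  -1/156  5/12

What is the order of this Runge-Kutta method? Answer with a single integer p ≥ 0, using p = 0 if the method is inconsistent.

4

b = (1, -16/39, -1/156, 5/12)
c = (0, -1/4, 3, 1)
Ac = (0, 0, 13/4, 9/20)
Σ b_i: 1·1 + (-16/39)·1 + (-1/156)·1 + 5/12·1 = 1 ✓
b·c: (-16/39)·(-1/4) + (-1/156)·3 + 5/12·1 = 1/2 ✓
b·c²: (-16/39)·1/16 + (-1/156)·9 + 5/12·1 = 1/3 ✓
b·Ac: (-1/156)·13/4 + 5/12·9/20 = 1/6 ✓
b·c³: (-16/39)·(-1/64) + (-1/156)·27 + 5/12·1 = 1/4 ✓
b·(c∘Ac): (-1/156)·39/4 + 5/12·9/20 = 1/8 ✓
b·Ac²: (-1/156)·(-13/16) + 5/12·3/16 = 1/12 ✓
b·A²c: 5/12·1/10 = 1/24 ✓; 4 stages ⇒ order 4.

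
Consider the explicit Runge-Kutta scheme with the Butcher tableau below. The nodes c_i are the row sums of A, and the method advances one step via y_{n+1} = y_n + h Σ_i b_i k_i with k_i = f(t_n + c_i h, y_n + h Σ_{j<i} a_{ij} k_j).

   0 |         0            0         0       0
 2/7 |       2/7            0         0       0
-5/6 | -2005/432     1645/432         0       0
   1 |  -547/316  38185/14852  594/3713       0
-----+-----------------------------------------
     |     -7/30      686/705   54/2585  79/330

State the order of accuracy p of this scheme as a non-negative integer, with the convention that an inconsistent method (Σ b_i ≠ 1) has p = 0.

b = (-7/30, 686/705, 54/2585, 79/330)
c = (0, 2/7, -5/6, 1)
Ac = (0, 0, 235/216, 95/158)
Σ b_i: (-7/30)·1 + 686/705·1 + 54/2585·1 + 79/330·1 = 1 ✓
b·c: 686/705·2/7 + 54/2585·(-5/6) + 79/330·1 = 1/2 ✓
b·c²: 686/705·4/49 + 54/2585·25/36 + 79/330·1 = 1/3 ✓
b·Ac: 54/2585·235/216 + 79/330·95/158 = 1/6 ✓
b·c³: 686/705·8/343 + 54/2585·(-125/216) + 79/330·1 = 1/4 ✓
b·(c∘Ac): 54/2585·(-1175/1296) + 79/330·95/158 = 1/8 ✓
b·Ac²: 54/2585·235/756 + 79/330·355/1106 = 1/12 ✓
b·A²c: 79/330·55/316 = 1/24 ✓; 4 stages ⇒ order 4.

4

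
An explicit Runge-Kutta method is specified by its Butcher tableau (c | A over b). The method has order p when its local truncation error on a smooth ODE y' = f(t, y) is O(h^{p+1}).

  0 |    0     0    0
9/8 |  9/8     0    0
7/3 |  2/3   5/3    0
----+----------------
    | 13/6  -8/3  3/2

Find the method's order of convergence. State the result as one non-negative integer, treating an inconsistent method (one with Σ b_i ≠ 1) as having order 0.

2

b = (13/6, -8/3, 3/2)
c = (0, 9/8, 7/3)
Ac = (0, 0, 15/8)
Σ b_i: 13/6·1 + (-8/3)·1 + 3/2·1 = 1 ✓
b·c: (-8/3)·9/8 + 3/2·7/3 = 1/2 ✓
b·c²: (-8/3)·81/64 + 3/2·49/9 = 115/24 ≠ 1/3 ⇒ order 2.
b·Ac: 3/2·15/8 = 45/16 ≠ 1/6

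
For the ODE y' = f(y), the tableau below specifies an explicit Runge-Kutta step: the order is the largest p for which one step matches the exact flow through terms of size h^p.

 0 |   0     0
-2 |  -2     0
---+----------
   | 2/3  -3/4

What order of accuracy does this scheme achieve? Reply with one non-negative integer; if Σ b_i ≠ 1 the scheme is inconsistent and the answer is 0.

b = (2/3, -3/4)
c = (0, -2)
Σ b_i: 2/3·1 + (-3/4)·1 = -1/12 ≠ 1 ⇒ order 0.

0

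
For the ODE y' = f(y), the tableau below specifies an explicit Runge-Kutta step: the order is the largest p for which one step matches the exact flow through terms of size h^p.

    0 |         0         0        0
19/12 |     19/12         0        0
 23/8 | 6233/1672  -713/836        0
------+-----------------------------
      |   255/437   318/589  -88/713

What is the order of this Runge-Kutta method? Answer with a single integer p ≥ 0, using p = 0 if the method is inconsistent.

3

b = (255/437, 318/589, -88/713)
c = (0, 19/12, 23/8)
Ac = (0, 0, -713/528)
Σ b_i: 255/437·1 + 318/589·1 + (-88/713)·1 = 1 ✓
b·c: 318/589·19/12 + (-88/713)·23/8 = 1/2 ✓
b·c²: 318/589·361/144 + (-88/713)·529/64 = 1/3 ✓
b·Ac: (-88/713)·(-713/528) = 1/6 ✓; 3 stages ⇒ order 3.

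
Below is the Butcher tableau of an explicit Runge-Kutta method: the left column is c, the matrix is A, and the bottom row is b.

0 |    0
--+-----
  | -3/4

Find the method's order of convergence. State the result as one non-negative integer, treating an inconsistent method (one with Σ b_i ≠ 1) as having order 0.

0

b = (-3/4)
c = (0)
Σ b_i: (-3/4)·1 = -3/4 ≠ 1 ⇒ order 0.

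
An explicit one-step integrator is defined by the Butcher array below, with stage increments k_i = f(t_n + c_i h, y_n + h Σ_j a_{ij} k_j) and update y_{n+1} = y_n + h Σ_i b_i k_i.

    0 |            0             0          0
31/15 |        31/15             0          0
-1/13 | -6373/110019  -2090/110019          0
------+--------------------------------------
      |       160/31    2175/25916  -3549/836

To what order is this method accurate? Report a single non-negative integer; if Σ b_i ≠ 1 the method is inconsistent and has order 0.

b = (160/31, 2175/25916, -3549/836)
c = (0, 31/15, -1/13)
Ac = (0, 0, -418/10647)
Σ b_i: 160/31·1 + 2175/25916·1 + (-3549/836)·1 = 1 ✓
b·c: 2175/25916·31/15 + (-3549/836)·(-1/13) = 1/2 ✓
b·c²: 2175/25916·961/225 + (-3549/836)·1/169 = 1/3 ✓
b·Ac: (-3549/836)·(-418/10647) = 1/6 ✓; 3 stages ⇒ order 3.

3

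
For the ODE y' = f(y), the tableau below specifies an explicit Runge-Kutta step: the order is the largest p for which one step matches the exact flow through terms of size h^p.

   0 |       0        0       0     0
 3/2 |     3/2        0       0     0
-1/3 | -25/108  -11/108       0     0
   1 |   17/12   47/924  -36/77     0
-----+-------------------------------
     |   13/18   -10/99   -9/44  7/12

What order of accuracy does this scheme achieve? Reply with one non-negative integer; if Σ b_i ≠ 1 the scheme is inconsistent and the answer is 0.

4

b = (13/18, -10/99, -9/44, 7/12)
c = (0, 3/2, -1/3, 1)
Ac = (0, 0, -11/72, 13/56)
Σ b_i: 13/18·1 + (-10/99)·1 + (-9/44)·1 + 7/12·1 = 1 ✓
b·c: (-10/99)·3/2 + (-9/44)·(-1/3) + 7/12·1 = 1/2 ✓
b·c²: (-10/99)·9/4 + (-9/44)·1/9 + 7/12·1 = 1/3 ✓
b·Ac: (-9/44)·(-11/72) + 7/12·13/56 = 1/6 ✓
b·c³: (-10/99)·27/8 + (-9/44)·(-1/27) + 7/12·1 = 1/4 ✓
b·(c∘Ac): (-9/44)·11/216 + 7/12·13/56 = 1/8 ✓
b·Ac²: (-9/44)·(-11/48) + 7/12·1/16 = 1/12 ✓
b·A²c: 7/12·1/14 = 1/24 ✓; 4 stages ⇒ order 4.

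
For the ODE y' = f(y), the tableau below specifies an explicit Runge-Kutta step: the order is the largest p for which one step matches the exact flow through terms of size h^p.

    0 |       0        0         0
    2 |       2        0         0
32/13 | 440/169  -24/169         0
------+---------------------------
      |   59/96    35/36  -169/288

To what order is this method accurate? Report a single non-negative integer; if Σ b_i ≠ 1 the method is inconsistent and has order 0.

3

b = (59/96, 35/36, -169/288)
c = (0, 2, 32/13)
Ac = (0, 0, -48/169)
Σ b_i: 59/96·1 + 35/36·1 + (-169/288)·1 = 1 ✓
b·c: 35/36·2 + (-169/288)·32/13 = 1/2 ✓
b·c²: 35/36·4 + (-169/288)·1024/169 = 1/3 ✓
b·Ac: (-169/288)·(-48/169) = 1/6 ✓; 3 stages ⇒ order 3.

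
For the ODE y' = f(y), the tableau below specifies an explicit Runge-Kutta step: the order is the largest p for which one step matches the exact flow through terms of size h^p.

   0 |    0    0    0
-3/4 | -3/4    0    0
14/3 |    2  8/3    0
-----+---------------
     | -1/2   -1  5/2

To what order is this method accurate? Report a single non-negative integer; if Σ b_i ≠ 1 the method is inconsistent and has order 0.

1

b = (-1/2, -1, 5/2)
c = (0, -3/4, 14/3)
Ac = (0, 0, -2)
Σ b_i: (-1/2)·1 + (-1)·1 + 5/2·1 = 1 ✓
b·c: (-1)·(-3/4) + 5/2·14/3 = 149/12 ≠ 1/2 ⇒ order 1.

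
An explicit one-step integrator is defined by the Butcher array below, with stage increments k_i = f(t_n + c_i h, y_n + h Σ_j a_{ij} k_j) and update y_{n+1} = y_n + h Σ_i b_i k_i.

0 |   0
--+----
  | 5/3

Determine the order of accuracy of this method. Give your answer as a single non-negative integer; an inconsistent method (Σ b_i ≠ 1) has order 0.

b = (5/3)
c = (0)
Σ b_i: 5/3·1 = 5/3 ≠ 1 ⇒ order 0.

0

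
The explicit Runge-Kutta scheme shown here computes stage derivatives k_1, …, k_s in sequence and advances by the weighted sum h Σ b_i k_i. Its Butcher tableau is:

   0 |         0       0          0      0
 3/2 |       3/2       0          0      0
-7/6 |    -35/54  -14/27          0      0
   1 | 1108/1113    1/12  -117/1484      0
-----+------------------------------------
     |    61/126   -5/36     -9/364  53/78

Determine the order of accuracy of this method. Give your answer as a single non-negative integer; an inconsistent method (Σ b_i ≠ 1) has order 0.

b = (61/126, -5/36, -9/364, 53/78)
c = (0, 3/2, -7/6, 1)
Ac = (0, 0, -7/9, 23/106)
Σ b_i: 61/126·1 + (-5/36)·1 + (-9/364)·1 + 53/78·1 = 1 ✓
b·c: (-5/36)·3/2 + (-9/364)·(-7/6) + 53/78·1 = 1/2 ✓
b·c²: (-5/36)·9/4 + (-9/364)·49/36 + 53/78·1 = 1/3 ✓
b·Ac: (-9/364)·(-7/9) + 53/78·23/106 = 1/6 ✓
b·c³: (-5/36)·27/8 + (-9/364)·(-343/216) + 53/78·1 = 1/4 ✓
b·(c∘Ac): (-9/364)·49/54 + 53/78·23/106 = 1/8 ✓
b·Ac²: (-9/364)·(-7/6) + 53/78·17/212 = 1/12 ✓
b·A²c: 53/78·13/212 = 1/24 ✓; 4 stages ⇒ order 4.

4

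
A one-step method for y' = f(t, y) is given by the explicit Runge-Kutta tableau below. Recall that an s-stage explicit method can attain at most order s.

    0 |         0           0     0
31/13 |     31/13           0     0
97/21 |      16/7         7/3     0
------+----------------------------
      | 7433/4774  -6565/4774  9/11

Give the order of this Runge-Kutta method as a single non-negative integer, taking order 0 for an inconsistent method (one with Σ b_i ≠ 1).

2

b = (7433/4774, -6565/4774, 9/11)
c = (0, 31/13, 97/21)
Ac = (0, 0, 217/39)
Σ b_i: 7433/4774·1 + (-6565/4774)·1 + 9/11·1 = 1 ✓
b·c: (-6565/4774)·31/13 + 9/11·97/21 = 1/2 ✓
b·c²: (-6565/4774)·961/169 + 9/11·9409/441 = 135049/14014 ≠ 1/3 ⇒ order 2.
b·Ac: 9/11·217/39 = 651/143 ≠ 1/6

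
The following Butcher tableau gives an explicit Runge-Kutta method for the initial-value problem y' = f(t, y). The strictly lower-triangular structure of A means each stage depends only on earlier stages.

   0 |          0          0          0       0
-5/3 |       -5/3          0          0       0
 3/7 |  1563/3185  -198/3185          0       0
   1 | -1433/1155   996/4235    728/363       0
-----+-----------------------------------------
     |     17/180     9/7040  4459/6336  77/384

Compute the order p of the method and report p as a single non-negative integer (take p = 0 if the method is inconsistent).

4

b = (17/180, 9/7040, 4459/6336, 77/384)
c = (0, -5/3, 3/7, 1)
Ac = (0, 0, 66/637, 36/77)
Σ b_i: 17/180·1 + 9/7040·1 + 4459/6336·1 + 77/384·1 = 1 ✓
b·c: 9/7040·(-5/3) + 4459/6336·3/7 + 77/384·1 = 1/2 ✓
b·c²: 9/7040·25/9 + 4459/6336·9/49 + 77/384·1 = 1/3 ✓
b·Ac: 4459/6336·66/637 + 77/384·36/77 = 1/6 ✓
b·c³: 9/7040·(-125/27) + 4459/6336·27/343 + 77/384·1 = 1/4 ✓
b·(c∘Ac): 4459/6336·198/4459 + 77/384·36/77 = 1/8 ✓
b·Ac²: 4459/6336·(-110/637) + 77/384·236/231 = 1/12 ✓
b·A²c: 77/384·16/77 = 1/24 ✓; 4 stages ⇒ order 4.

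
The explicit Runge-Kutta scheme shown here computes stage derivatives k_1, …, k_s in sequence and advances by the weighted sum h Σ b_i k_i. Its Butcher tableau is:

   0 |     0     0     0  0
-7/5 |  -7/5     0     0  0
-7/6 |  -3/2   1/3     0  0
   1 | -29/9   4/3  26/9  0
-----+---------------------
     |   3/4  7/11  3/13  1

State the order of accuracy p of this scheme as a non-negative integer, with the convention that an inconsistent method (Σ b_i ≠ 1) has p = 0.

0

b = (3/4, 7/11, 3/13, 1)
c = (0, -7/5, -7/6, 1)
Ac = (0, 0, -7/15, -707/135)
Σ b_i: 3/4·1 + 7/11·1 + 3/13·1 + 1·1 = 1497/572 ≠ 1 ⇒ order 0.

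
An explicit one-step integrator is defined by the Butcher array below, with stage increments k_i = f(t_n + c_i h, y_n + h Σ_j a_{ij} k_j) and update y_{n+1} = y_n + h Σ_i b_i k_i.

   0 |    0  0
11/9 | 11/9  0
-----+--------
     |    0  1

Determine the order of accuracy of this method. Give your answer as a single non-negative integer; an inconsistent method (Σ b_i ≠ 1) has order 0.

b = (0, 1)
c = (0, 11/9)
Σ b_i: 1·1 = 1 ✓
b·c: 1·11/9 = 11/9 ≠ 1/2 ⇒ order 1.

1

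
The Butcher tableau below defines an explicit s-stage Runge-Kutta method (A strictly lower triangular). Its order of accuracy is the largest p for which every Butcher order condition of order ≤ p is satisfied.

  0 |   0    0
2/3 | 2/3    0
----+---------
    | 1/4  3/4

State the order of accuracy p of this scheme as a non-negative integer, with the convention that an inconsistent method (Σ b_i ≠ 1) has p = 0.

2

b = (1/4, 3/4)
c = (0, 2/3)
Σ b_i: 1/4·1 + 3/4·1 = 1 ✓
b·c: 3/4·2/3 = 1/2 ✓; 2 stages ⇒ order 2.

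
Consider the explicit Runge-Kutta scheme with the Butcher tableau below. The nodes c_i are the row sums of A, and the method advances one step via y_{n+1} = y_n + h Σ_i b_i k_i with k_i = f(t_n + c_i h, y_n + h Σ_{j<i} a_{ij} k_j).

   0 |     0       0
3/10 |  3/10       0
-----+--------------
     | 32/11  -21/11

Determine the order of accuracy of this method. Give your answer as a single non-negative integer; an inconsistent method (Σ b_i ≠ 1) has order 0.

b = (32/11, -21/11)
c = (0, 3/10)
Σ b_i: 32/11·1 + (-21/11)·1 = 1 ✓
b·c: (-21/11)·3/10 = -63/110 ≠ 1/2 ⇒ order 1.

1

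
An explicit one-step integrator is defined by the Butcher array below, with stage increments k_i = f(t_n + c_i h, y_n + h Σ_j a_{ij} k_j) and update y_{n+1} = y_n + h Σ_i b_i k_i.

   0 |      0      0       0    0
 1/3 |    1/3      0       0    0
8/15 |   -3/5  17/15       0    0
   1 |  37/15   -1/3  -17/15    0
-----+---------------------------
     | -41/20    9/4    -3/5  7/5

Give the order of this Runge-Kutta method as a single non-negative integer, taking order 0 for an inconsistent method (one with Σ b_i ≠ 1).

b = (-41/20, 9/4, -3/5, 7/5)
c = (0, 1/3, 8/15, 1)
Ac = (0, 0, 17/45, -161/225)
Σ b_i: (-41/20)·1 + 9/4·1 + (-3/5)·1 + 7/5·1 = 1 ✓
b·c: 9/4·1/3 + (-3/5)·8/15 + 7/5·1 = 183/100 ≠ 1/2 ⇒ order 1.

1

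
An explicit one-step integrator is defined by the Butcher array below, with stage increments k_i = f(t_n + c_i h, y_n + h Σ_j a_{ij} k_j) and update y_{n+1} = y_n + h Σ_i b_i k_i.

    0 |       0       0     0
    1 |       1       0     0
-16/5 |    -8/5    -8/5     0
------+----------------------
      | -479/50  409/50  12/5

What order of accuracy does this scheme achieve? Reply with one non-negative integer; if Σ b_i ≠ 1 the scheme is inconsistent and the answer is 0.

2

b = (-479/50, 409/50, 12/5)
c = (0, 1, -16/5)
Ac = (0, 0, -8/5)
Σ b_i: (-479/50)·1 + 409/50·1 + 12/5·1 = 1 ✓
b·c: 409/50·1 + 12/5·(-16/5) = 1/2 ✓
b·c²: 409/50·1 + 12/5·256/25 = 8189/250 ≠ 1/3 ⇒ order 2.
b·Ac: 12/5·(-8/5) = -96/25 ≠ 1/6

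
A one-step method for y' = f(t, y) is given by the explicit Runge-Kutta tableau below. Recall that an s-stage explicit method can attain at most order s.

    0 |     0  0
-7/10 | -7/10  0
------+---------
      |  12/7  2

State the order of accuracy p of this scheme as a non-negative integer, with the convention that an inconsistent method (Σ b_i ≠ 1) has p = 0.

b = (12/7, 2)
c = (0, -7/10)
Σ b_i: 12/7·1 + 2·1 = 26/7 ≠ 1 ⇒ order 0.

0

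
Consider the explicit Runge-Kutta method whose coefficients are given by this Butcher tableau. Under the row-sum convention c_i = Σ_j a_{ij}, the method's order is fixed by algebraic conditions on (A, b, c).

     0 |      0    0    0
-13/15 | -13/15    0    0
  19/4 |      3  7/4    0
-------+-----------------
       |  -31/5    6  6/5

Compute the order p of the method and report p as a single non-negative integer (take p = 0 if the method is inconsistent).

b = (-31/5, 6, 6/5)
c = (0, -13/15, 19/4)
Ac = (0, 0, -91/60)
Σ b_i: (-31/5)·1 + 6·1 + 6/5·1 = 1 ✓
b·c: 6·(-13/15) + 6/5·19/4 = 1/2 ✓
b·c²: 6·169/225 + 6/5·361/16 = 18949/600 ≠ 1/3 ⇒ order 2.
b·Ac: 6/5·(-91/60) = -91/50 ≠ 1/6

2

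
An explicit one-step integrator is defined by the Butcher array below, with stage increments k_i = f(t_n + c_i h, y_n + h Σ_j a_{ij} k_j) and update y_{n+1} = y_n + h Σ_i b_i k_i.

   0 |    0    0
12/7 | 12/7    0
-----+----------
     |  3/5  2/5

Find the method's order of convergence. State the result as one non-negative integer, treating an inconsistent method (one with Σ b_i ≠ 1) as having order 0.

1

b = (3/5, 2/5)
c = (0, 12/7)
Σ b_i: 3/5·1 + 2/5·1 = 1 ✓
b·c: 2/5·12/7 = 24/35 ≠ 1/2 ⇒ order 1.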